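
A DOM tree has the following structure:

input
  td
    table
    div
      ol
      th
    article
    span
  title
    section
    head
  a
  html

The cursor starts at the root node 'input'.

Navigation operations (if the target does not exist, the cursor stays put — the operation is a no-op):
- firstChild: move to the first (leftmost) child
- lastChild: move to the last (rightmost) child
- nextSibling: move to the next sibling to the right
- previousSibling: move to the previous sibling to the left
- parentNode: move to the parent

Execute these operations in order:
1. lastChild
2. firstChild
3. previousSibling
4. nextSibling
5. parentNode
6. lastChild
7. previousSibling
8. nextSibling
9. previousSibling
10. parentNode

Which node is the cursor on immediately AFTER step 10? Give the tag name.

After 1 (lastChild): html
After 2 (firstChild): html (no-op, stayed)
After 3 (previousSibling): a
After 4 (nextSibling): html
After 5 (parentNode): input
After 6 (lastChild): html
After 7 (previousSibling): a
After 8 (nextSibling): html
After 9 (previousSibling): a
After 10 (parentNode): input

Answer: input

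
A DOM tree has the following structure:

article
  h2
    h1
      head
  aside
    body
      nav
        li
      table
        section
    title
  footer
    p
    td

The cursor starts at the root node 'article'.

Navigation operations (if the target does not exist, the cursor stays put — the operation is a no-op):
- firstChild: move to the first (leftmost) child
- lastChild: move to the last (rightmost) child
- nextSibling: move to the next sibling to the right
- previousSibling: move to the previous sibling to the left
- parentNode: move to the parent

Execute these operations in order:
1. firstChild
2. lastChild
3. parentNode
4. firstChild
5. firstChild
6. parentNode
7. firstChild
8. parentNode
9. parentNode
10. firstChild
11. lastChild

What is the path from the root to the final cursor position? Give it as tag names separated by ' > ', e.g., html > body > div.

Answer: article > h2 > h1 > head

Derivation:
After 1 (firstChild): h2
After 2 (lastChild): h1
After 3 (parentNode): h2
After 4 (firstChild): h1
After 5 (firstChild): head
After 6 (parentNode): h1
After 7 (firstChild): head
After 8 (parentNode): h1
After 9 (parentNode): h2
After 10 (firstChild): h1
After 11 (lastChild): head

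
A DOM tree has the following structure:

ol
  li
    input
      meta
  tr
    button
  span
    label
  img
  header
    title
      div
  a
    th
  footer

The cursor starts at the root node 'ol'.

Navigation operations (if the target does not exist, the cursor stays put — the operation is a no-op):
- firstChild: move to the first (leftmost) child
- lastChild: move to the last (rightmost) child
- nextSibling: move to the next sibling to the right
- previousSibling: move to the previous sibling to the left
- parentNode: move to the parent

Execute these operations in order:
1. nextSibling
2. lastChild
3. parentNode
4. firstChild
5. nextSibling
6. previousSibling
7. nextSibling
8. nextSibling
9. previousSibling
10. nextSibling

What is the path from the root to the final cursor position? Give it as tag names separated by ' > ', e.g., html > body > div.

After 1 (nextSibling): ol (no-op, stayed)
After 2 (lastChild): footer
After 3 (parentNode): ol
After 4 (firstChild): li
After 5 (nextSibling): tr
After 6 (previousSibling): li
After 7 (nextSibling): tr
After 8 (nextSibling): span
After 9 (previousSibling): tr
After 10 (nextSibling): span

Answer: ol > span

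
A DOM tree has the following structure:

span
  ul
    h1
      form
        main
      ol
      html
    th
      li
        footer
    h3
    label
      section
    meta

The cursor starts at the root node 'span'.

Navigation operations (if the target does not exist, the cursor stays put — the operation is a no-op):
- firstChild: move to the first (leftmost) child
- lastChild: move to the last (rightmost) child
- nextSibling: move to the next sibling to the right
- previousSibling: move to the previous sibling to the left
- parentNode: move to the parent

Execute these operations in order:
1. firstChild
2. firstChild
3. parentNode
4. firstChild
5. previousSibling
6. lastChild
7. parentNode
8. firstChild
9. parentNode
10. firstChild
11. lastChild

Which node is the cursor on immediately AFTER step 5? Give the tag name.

After 1 (firstChild): ul
After 2 (firstChild): h1
After 3 (parentNode): ul
After 4 (firstChild): h1
After 5 (previousSibling): h1 (no-op, stayed)

Answer: h1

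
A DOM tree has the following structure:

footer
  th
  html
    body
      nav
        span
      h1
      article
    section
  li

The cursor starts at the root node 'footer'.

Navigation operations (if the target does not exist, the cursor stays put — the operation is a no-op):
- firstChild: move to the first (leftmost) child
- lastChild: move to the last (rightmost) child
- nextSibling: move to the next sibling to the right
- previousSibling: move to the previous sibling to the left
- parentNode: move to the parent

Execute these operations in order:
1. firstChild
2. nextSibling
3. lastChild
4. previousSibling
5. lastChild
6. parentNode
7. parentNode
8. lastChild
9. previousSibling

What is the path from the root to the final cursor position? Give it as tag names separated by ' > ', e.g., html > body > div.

Answer: footer > html > body

Derivation:
After 1 (firstChild): th
After 2 (nextSibling): html
After 3 (lastChild): section
After 4 (previousSibling): body
After 5 (lastChild): article
After 6 (parentNode): body
After 7 (parentNode): html
After 8 (lastChild): section
After 9 (previousSibling): body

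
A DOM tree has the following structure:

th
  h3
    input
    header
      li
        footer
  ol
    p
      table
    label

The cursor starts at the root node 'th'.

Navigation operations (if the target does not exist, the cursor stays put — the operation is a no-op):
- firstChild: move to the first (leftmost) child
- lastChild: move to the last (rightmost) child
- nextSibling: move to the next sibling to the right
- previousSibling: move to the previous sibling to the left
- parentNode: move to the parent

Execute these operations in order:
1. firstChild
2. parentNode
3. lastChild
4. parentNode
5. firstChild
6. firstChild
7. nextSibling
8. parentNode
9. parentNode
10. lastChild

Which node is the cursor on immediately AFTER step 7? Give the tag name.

Answer: header

Derivation:
After 1 (firstChild): h3
After 2 (parentNode): th
After 3 (lastChild): ol
After 4 (parentNode): th
After 5 (firstChild): h3
After 6 (firstChild): input
After 7 (nextSibling): header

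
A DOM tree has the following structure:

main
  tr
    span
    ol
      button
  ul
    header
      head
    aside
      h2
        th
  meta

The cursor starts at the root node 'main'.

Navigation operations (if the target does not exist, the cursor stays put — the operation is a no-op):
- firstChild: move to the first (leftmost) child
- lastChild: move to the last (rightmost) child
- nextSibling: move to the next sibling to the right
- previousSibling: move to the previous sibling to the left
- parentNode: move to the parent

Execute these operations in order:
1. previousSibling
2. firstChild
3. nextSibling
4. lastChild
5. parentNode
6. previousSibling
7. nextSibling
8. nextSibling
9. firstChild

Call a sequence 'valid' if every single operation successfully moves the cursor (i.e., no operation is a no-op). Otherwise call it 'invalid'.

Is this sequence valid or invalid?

After 1 (previousSibling): main (no-op, stayed)
After 2 (firstChild): tr
After 3 (nextSibling): ul
After 4 (lastChild): aside
After 5 (parentNode): ul
After 6 (previousSibling): tr
After 7 (nextSibling): ul
After 8 (nextSibling): meta
After 9 (firstChild): meta (no-op, stayed)

Answer: invalid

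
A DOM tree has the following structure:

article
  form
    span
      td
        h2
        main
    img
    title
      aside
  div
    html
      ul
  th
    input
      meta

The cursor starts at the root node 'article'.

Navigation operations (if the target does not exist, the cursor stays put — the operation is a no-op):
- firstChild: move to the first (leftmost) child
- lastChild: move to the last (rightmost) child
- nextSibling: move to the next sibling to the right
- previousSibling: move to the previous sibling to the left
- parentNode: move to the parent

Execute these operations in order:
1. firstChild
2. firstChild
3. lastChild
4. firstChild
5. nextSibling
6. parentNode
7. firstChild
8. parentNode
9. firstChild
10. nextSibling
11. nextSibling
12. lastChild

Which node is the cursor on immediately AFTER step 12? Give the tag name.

After 1 (firstChild): form
After 2 (firstChild): span
After 3 (lastChild): td
After 4 (firstChild): h2
After 5 (nextSibling): main
After 6 (parentNode): td
After 7 (firstChild): h2
After 8 (parentNode): td
After 9 (firstChild): h2
After 10 (nextSibling): main
After 11 (nextSibling): main (no-op, stayed)
After 12 (lastChild): main (no-op, stayed)

Answer: main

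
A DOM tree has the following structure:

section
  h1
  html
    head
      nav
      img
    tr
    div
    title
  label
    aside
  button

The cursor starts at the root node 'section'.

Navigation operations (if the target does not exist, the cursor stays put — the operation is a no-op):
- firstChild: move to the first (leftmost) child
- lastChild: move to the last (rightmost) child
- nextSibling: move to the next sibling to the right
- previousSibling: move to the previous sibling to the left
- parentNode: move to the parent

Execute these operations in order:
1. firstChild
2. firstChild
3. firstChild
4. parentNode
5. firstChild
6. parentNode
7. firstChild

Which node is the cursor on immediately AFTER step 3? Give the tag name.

After 1 (firstChild): h1
After 2 (firstChild): h1 (no-op, stayed)
After 3 (firstChild): h1 (no-op, stayed)

Answer: h1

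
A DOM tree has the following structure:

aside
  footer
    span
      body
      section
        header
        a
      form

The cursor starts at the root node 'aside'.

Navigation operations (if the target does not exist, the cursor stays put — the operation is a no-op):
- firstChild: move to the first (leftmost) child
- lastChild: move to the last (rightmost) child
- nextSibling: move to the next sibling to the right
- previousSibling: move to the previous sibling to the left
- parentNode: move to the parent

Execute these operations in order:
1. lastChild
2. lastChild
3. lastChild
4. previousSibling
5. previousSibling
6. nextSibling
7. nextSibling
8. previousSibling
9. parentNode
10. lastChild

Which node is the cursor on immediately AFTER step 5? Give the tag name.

Answer: body

Derivation:
After 1 (lastChild): footer
After 2 (lastChild): span
After 3 (lastChild): form
After 4 (previousSibling): section
After 5 (previousSibling): body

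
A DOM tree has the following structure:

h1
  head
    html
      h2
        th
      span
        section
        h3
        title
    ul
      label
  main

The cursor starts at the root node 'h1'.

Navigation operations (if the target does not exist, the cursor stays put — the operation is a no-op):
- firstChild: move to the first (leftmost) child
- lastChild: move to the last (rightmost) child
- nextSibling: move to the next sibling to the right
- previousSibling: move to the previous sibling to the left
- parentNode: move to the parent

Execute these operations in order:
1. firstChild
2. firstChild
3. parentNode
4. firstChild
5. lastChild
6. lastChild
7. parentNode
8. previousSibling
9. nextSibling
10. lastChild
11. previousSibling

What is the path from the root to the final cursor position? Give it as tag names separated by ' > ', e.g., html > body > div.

Answer: h1 > head > html > span > h3

Derivation:
After 1 (firstChild): head
After 2 (firstChild): html
After 3 (parentNode): head
After 4 (firstChild): html
After 5 (lastChild): span
After 6 (lastChild): title
After 7 (parentNode): span
After 8 (previousSibling): h2
After 9 (nextSibling): span
After 10 (lastChild): title
After 11 (previousSibling): h3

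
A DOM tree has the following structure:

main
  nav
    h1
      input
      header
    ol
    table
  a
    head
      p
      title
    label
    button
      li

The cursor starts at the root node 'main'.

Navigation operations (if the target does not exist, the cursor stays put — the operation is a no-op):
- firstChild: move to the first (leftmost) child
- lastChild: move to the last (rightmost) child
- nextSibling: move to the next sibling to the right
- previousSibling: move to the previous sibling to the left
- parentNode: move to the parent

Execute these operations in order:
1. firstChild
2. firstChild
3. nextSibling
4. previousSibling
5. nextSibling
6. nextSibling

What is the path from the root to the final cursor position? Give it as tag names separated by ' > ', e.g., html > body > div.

After 1 (firstChild): nav
After 2 (firstChild): h1
After 3 (nextSibling): ol
After 4 (previousSibling): h1
After 5 (nextSibling): ol
After 6 (nextSibling): table

Answer: main > nav > table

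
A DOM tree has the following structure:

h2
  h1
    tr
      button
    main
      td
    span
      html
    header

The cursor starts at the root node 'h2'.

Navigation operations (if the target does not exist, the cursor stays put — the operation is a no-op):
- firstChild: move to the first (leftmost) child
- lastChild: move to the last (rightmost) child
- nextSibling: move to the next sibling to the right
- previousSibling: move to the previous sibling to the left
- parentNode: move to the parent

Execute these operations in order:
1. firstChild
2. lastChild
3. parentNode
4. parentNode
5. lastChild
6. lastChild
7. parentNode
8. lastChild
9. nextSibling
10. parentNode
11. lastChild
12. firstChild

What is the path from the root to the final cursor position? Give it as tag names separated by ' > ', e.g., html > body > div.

Answer: h2 > h1 > header

Derivation:
After 1 (firstChild): h1
After 2 (lastChild): header
After 3 (parentNode): h1
After 4 (parentNode): h2
After 5 (lastChild): h1
After 6 (lastChild): header
After 7 (parentNode): h1
After 8 (lastChild): header
After 9 (nextSibling): header (no-op, stayed)
After 10 (parentNode): h1
After 11 (lastChild): header
After 12 (firstChild): header (no-op, stayed)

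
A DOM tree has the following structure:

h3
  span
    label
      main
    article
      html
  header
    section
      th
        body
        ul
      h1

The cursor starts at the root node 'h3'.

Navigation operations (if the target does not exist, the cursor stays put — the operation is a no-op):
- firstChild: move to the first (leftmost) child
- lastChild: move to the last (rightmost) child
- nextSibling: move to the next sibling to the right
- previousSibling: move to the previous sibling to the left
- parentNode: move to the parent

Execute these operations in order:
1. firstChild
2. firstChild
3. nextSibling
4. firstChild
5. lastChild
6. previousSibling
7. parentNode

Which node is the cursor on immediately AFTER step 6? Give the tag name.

After 1 (firstChild): span
After 2 (firstChild): label
After 3 (nextSibling): article
After 4 (firstChild): html
After 5 (lastChild): html (no-op, stayed)
After 6 (previousSibling): html (no-op, stayed)

Answer: html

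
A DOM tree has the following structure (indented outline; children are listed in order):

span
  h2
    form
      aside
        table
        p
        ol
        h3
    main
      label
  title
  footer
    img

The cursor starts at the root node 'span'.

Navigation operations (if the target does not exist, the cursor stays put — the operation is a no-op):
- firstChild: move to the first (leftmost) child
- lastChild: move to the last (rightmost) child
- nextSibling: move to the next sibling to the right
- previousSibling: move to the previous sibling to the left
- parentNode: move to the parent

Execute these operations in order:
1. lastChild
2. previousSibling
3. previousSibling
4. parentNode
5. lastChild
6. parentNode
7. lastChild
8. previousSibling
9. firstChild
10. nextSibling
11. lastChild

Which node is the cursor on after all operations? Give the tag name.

After 1 (lastChild): footer
After 2 (previousSibling): title
After 3 (previousSibling): h2
After 4 (parentNode): span
After 5 (lastChild): footer
After 6 (parentNode): span
After 7 (lastChild): footer
After 8 (previousSibling): title
After 9 (firstChild): title (no-op, stayed)
After 10 (nextSibling): footer
After 11 (lastChild): img

Answer: img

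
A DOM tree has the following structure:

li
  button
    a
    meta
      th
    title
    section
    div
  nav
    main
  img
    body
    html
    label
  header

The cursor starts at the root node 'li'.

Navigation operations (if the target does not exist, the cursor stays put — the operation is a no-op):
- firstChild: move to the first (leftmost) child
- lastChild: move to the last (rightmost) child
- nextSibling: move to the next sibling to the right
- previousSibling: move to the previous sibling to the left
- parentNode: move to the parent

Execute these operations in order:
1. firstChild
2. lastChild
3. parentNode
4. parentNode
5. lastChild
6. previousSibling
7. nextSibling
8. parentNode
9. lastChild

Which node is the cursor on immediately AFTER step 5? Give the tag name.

Answer: header

Derivation:
After 1 (firstChild): button
After 2 (lastChild): div
After 3 (parentNode): button
After 4 (parentNode): li
After 5 (lastChild): header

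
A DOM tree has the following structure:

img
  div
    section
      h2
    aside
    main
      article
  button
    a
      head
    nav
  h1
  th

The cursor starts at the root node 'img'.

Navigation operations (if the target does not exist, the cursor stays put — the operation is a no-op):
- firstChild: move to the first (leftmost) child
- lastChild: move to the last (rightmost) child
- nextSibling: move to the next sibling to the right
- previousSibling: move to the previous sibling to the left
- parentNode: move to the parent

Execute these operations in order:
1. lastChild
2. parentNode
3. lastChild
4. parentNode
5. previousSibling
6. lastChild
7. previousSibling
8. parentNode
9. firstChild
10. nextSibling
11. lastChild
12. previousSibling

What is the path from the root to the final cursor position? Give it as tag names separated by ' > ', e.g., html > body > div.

Answer: img > button > a

Derivation:
After 1 (lastChild): th
After 2 (parentNode): img
After 3 (lastChild): th
After 4 (parentNode): img
After 5 (previousSibling): img (no-op, stayed)
After 6 (lastChild): th
After 7 (previousSibling): h1
After 8 (parentNode): img
After 9 (firstChild): div
After 10 (nextSibling): button
After 11 (lastChild): nav
After 12 (previousSibling): a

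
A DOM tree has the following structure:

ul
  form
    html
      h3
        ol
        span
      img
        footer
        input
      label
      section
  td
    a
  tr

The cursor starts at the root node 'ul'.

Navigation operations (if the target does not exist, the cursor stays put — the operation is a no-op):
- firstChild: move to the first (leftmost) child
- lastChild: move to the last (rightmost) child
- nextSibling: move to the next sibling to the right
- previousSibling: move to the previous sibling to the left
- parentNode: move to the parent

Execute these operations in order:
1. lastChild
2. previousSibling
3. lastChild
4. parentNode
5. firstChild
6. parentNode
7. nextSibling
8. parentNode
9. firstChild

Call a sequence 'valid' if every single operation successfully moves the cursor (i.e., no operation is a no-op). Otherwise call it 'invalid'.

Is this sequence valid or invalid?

After 1 (lastChild): tr
After 2 (previousSibling): td
After 3 (lastChild): a
After 4 (parentNode): td
After 5 (firstChild): a
After 6 (parentNode): td
After 7 (nextSibling): tr
After 8 (parentNode): ul
After 9 (firstChild): form

Answer: valid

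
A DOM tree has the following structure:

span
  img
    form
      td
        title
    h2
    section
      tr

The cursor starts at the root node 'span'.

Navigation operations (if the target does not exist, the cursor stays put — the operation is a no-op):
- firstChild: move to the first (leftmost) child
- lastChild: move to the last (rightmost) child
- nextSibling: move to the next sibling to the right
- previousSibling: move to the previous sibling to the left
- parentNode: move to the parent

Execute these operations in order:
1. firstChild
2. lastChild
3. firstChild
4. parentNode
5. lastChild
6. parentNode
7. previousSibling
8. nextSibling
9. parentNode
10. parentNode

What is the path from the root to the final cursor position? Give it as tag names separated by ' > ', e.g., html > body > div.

After 1 (firstChild): img
After 2 (lastChild): section
After 3 (firstChild): tr
After 4 (parentNode): section
After 5 (lastChild): tr
After 6 (parentNode): section
After 7 (previousSibling): h2
After 8 (nextSibling): section
After 9 (parentNode): img
After 10 (parentNode): span

Answer: span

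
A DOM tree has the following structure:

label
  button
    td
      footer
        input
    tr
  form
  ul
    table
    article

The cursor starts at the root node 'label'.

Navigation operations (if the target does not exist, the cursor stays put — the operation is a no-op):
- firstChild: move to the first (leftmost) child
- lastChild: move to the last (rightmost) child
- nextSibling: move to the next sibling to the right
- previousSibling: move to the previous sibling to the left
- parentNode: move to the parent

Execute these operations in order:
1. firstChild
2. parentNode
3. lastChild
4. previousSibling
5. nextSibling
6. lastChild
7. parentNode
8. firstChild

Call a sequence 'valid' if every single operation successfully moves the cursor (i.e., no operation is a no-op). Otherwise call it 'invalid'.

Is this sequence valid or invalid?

Answer: valid

Derivation:
After 1 (firstChild): button
After 2 (parentNode): label
After 3 (lastChild): ul
After 4 (previousSibling): form
After 5 (nextSibling): ul
After 6 (lastChild): article
After 7 (parentNode): ul
After 8 (firstChild): table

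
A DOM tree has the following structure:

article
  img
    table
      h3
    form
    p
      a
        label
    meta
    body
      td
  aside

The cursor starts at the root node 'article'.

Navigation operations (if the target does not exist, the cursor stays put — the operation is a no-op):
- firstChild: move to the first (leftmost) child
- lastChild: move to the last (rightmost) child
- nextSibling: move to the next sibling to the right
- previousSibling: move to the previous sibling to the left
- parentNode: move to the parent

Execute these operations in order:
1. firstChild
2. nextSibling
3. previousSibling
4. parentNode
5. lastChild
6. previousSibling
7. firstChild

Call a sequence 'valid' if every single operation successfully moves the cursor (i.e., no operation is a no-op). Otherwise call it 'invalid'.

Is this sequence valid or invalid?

After 1 (firstChild): img
After 2 (nextSibling): aside
After 3 (previousSibling): img
After 4 (parentNode): article
After 5 (lastChild): aside
After 6 (previousSibling): img
After 7 (firstChild): table

Answer: valid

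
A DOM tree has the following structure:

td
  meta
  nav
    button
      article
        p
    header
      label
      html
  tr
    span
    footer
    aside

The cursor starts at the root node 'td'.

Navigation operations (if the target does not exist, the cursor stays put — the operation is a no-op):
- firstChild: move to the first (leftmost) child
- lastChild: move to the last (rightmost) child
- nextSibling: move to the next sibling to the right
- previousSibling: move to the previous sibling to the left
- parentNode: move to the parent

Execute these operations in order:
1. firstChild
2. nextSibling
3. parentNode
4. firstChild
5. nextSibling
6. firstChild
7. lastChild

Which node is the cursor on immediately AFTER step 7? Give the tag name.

After 1 (firstChild): meta
After 2 (nextSibling): nav
After 3 (parentNode): td
After 4 (firstChild): meta
After 5 (nextSibling): nav
After 6 (firstChild): button
After 7 (lastChild): article

Answer: article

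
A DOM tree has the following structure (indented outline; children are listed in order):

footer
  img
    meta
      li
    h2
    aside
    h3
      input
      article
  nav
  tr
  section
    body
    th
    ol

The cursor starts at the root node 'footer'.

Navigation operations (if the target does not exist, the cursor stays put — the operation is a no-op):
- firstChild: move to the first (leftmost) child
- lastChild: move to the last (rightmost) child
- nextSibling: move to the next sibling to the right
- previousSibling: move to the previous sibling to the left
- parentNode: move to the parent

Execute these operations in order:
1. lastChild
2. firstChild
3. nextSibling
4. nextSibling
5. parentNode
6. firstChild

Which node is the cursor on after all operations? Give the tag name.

Answer: body

Derivation:
After 1 (lastChild): section
After 2 (firstChild): body
After 3 (nextSibling): th
After 4 (nextSibling): ol
After 5 (parentNode): section
After 6 (firstChild): body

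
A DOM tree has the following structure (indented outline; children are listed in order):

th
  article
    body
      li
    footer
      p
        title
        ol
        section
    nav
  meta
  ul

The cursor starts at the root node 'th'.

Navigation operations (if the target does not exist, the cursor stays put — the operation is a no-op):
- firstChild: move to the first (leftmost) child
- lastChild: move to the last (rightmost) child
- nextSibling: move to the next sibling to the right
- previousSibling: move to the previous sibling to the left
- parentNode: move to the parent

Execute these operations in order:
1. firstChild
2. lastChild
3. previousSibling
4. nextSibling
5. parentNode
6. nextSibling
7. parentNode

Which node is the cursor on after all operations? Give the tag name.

After 1 (firstChild): article
After 2 (lastChild): nav
After 3 (previousSibling): footer
After 4 (nextSibling): nav
After 5 (parentNode): article
After 6 (nextSibling): meta
After 7 (parentNode): th

Answer: th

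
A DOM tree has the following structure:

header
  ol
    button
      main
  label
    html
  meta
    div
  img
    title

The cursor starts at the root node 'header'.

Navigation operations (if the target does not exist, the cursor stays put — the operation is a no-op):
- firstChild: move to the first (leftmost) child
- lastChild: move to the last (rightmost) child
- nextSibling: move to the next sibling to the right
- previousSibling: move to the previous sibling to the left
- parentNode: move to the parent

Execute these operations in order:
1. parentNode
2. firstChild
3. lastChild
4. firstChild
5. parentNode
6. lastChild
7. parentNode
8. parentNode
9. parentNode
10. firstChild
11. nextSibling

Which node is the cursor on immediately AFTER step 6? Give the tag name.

Answer: main

Derivation:
After 1 (parentNode): header (no-op, stayed)
After 2 (firstChild): ol
After 3 (lastChild): button
After 4 (firstChild): main
After 5 (parentNode): button
After 6 (lastChild): main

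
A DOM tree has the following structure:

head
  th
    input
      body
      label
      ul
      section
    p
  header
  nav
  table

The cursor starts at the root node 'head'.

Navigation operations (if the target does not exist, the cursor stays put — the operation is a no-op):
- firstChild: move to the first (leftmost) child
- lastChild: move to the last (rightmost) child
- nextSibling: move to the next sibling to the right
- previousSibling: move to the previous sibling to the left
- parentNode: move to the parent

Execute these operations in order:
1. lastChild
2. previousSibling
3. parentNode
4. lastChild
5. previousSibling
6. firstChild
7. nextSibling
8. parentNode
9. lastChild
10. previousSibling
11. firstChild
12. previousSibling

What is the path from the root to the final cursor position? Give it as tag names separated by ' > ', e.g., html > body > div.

After 1 (lastChild): table
After 2 (previousSibling): nav
After 3 (parentNode): head
After 4 (lastChild): table
After 5 (previousSibling): nav
After 6 (firstChild): nav (no-op, stayed)
After 7 (nextSibling): table
After 8 (parentNode): head
After 9 (lastChild): table
After 10 (previousSibling): nav
After 11 (firstChild): nav (no-op, stayed)
After 12 (previousSibling): header

Answer: head > header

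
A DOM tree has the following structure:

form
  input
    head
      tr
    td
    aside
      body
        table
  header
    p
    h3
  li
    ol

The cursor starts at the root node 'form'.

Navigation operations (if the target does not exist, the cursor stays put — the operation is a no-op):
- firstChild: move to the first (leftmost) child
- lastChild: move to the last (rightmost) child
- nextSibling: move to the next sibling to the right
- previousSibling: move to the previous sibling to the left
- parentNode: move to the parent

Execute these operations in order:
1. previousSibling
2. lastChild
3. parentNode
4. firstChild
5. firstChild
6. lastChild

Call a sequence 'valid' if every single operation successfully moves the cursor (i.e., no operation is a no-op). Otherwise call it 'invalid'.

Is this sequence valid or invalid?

After 1 (previousSibling): form (no-op, stayed)
After 2 (lastChild): li
After 3 (parentNode): form
After 4 (firstChild): input
After 5 (firstChild): head
After 6 (lastChild): tr

Answer: invalid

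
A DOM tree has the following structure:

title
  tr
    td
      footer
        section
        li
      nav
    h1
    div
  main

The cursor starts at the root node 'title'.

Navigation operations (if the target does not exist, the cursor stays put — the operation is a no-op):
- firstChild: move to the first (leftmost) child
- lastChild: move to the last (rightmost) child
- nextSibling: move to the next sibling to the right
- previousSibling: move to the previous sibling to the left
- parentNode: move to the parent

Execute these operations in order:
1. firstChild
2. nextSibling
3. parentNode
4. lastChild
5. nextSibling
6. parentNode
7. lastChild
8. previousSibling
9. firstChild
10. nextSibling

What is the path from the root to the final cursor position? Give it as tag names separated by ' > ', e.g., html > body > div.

Answer: title > tr > h1

Derivation:
After 1 (firstChild): tr
After 2 (nextSibling): main
After 3 (parentNode): title
After 4 (lastChild): main
After 5 (nextSibling): main (no-op, stayed)
After 6 (parentNode): title
After 7 (lastChild): main
After 8 (previousSibling): tr
After 9 (firstChild): td
After 10 (nextSibling): h1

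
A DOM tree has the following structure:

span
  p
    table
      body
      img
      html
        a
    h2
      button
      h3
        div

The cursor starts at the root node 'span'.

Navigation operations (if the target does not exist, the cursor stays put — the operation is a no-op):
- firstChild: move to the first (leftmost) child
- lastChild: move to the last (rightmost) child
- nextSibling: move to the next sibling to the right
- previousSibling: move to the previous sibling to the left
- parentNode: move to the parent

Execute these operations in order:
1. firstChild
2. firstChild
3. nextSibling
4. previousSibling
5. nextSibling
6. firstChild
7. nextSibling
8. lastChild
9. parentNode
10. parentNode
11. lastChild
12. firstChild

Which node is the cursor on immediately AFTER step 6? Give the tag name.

After 1 (firstChild): p
After 2 (firstChild): table
After 3 (nextSibling): h2
After 4 (previousSibling): table
After 5 (nextSibling): h2
After 6 (firstChild): button

Answer: button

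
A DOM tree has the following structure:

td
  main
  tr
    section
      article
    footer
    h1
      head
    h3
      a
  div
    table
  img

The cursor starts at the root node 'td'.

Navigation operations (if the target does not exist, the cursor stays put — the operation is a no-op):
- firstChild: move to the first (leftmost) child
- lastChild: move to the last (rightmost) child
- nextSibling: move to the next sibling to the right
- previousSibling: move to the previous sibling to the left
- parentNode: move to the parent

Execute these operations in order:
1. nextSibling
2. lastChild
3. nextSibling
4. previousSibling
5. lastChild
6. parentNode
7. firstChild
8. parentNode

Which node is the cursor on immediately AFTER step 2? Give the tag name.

After 1 (nextSibling): td (no-op, stayed)
After 2 (lastChild): img

Answer: img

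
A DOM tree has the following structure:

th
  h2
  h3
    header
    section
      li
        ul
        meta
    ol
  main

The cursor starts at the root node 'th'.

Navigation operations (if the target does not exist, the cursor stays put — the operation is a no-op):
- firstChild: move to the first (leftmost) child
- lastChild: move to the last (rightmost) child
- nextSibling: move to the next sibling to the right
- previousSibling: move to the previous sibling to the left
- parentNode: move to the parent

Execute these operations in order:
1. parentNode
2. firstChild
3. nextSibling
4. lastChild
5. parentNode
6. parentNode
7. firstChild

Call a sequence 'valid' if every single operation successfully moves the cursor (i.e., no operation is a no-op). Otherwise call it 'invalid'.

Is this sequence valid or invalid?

Answer: invalid

Derivation:
After 1 (parentNode): th (no-op, stayed)
After 2 (firstChild): h2
After 3 (nextSibling): h3
After 4 (lastChild): ol
After 5 (parentNode): h3
After 6 (parentNode): th
After 7 (firstChild): h2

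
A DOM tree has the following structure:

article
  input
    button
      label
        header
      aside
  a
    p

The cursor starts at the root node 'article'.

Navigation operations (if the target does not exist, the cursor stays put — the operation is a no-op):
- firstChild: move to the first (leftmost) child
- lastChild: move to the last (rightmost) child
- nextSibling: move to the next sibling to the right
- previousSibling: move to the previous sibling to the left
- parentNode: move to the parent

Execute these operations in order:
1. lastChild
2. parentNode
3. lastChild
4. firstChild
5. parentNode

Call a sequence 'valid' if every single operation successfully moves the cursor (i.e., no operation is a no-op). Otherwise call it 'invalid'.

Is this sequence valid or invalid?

After 1 (lastChild): a
After 2 (parentNode): article
After 3 (lastChild): a
After 4 (firstChild): p
After 5 (parentNode): a

Answer: valid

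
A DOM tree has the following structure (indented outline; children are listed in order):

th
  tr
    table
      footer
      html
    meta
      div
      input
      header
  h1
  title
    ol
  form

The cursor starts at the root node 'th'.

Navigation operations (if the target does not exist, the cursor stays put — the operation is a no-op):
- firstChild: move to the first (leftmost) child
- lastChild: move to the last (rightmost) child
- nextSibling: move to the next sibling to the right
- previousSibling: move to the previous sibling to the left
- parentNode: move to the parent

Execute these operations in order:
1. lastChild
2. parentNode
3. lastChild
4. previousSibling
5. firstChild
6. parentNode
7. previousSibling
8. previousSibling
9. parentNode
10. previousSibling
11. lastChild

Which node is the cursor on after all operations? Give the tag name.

After 1 (lastChild): form
After 2 (parentNode): th
After 3 (lastChild): form
After 4 (previousSibling): title
After 5 (firstChild): ol
After 6 (parentNode): title
After 7 (previousSibling): h1
After 8 (previousSibling): tr
After 9 (parentNode): th
After 10 (previousSibling): th (no-op, stayed)
After 11 (lastChild): form

Answer: form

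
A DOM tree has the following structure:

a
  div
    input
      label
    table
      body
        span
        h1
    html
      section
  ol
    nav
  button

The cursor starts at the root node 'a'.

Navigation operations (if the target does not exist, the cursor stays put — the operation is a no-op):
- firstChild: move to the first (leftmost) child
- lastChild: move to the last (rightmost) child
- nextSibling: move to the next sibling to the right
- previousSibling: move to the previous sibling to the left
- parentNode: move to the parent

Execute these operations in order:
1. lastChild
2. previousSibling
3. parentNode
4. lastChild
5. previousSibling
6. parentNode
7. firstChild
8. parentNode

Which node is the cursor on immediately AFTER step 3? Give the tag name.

Answer: a

Derivation:
After 1 (lastChild): button
After 2 (previousSibling): ol
After 3 (parentNode): a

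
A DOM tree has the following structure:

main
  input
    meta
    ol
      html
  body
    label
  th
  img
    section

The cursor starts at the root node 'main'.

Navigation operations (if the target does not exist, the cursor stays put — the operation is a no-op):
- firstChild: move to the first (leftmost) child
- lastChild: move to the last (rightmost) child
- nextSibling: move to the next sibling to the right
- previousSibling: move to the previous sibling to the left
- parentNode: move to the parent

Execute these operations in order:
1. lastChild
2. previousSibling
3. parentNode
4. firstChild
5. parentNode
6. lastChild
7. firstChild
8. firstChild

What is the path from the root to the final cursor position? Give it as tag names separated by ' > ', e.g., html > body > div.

After 1 (lastChild): img
After 2 (previousSibling): th
After 3 (parentNode): main
After 4 (firstChild): input
After 5 (parentNode): main
After 6 (lastChild): img
After 7 (firstChild): section
After 8 (firstChild): section (no-op, stayed)

Answer: main > img > section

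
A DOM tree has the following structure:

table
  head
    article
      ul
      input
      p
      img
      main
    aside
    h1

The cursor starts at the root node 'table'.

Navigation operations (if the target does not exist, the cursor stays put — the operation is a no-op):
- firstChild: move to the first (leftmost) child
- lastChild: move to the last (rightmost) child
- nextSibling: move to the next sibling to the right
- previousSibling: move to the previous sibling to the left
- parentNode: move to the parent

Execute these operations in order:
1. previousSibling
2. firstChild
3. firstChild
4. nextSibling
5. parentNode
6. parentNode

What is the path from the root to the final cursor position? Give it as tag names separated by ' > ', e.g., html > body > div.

After 1 (previousSibling): table (no-op, stayed)
After 2 (firstChild): head
After 3 (firstChild): article
After 4 (nextSibling): aside
After 5 (parentNode): head
After 6 (parentNode): table

Answer: table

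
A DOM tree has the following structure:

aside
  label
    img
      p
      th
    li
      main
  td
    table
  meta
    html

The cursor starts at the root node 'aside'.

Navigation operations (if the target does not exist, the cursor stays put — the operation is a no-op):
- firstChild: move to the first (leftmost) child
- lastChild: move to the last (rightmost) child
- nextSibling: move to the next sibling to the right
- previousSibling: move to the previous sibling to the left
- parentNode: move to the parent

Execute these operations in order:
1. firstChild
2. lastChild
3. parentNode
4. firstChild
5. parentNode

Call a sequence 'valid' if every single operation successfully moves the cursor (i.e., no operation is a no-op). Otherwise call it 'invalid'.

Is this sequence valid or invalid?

After 1 (firstChild): label
After 2 (lastChild): li
After 3 (parentNode): label
After 4 (firstChild): img
After 5 (parentNode): label

Answer: valid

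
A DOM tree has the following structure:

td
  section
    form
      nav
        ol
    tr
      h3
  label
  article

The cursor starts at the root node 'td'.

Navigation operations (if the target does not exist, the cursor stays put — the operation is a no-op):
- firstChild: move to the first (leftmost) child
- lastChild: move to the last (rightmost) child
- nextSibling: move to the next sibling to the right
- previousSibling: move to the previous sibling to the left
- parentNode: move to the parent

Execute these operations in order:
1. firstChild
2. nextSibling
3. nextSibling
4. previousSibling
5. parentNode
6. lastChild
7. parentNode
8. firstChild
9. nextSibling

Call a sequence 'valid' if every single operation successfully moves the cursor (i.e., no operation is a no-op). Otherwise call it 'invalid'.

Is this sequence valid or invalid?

Answer: valid

Derivation:
After 1 (firstChild): section
After 2 (nextSibling): label
After 3 (nextSibling): article
After 4 (previousSibling): label
After 5 (parentNode): td
After 6 (lastChild): article
After 7 (parentNode): td
After 8 (firstChild): section
After 9 (nextSibling): label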